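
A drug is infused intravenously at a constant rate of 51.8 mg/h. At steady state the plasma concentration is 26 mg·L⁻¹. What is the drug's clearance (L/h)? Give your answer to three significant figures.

1.99 L/h

At steady state, infusion rate = CL × Css, so CL = rate / Css.
CL = 51.8 / 26 = 1.992 L/h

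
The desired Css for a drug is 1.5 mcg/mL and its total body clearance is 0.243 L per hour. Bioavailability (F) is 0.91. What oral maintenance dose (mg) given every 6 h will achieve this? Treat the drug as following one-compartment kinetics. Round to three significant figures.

2.40 mg

D = CL × Css × τ / F = 0.2430 × 1.5 × 6 / 0.91 = 2.403 mg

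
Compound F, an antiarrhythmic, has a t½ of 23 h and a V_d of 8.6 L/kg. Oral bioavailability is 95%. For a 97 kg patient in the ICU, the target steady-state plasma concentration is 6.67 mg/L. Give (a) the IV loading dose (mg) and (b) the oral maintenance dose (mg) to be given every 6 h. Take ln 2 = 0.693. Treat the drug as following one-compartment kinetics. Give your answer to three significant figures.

Vd = 8.6 L/kg × 97 kg = 834.2 L
LD = Vd × C = 834.2 × 6.67 = 5564 mg
CL = 0.693 × Vd / t½ = 0.693 × 834.2 / 23 = 25.13 L/h
D = CL × Css × τ / F = 25.13 × 6.67 × 6 / 0.95 = 1059 mg

(a) 5560 mg; (b) 1060 mg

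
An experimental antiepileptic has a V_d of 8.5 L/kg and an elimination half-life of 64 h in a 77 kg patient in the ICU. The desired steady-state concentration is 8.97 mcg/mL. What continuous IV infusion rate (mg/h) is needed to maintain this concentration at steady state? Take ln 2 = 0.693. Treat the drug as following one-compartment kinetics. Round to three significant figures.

Total Vd = 8.5 × 77 = 654.5 L
CL = 0.693 × Vd / t½ = 0.693 × 654.5 / 64 = 7.087 L/h
Infusion rate = CL × Css = 7.087 × 8.97 = 63.57 mg/h

63.6 mg/h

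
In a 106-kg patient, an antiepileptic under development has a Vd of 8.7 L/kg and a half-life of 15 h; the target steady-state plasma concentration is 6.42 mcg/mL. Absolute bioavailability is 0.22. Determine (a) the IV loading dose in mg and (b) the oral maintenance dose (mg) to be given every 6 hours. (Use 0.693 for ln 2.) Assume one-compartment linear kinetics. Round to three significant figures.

(a) 5920 mg; (b) 7460 mg

Vd = 8.7 L/kg × 106 kg = 922.2 L
LD = Vd × C = 922.2 × 6.42 = 5921 mg
CL = 0.693 × Vd / t½ = 0.693 × 922.2 / 15 = 42.61 L/h
D = CL × Css × τ / F = 42.61 × 6.42 × 6 / 0.22 = 7461 mg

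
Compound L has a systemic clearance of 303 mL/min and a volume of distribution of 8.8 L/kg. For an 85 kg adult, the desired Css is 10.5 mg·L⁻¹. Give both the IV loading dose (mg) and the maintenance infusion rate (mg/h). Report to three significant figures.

Total Vd = 8.8 × 85 = 748.0 L
Loading dose = Vd × C = 748.0 × 10.5 = 7854 mg
CL = 303 mL/min × 60/1000 = 18.18 L/h
Maintenance infusion rate = CL × Css = 18.18 × 10.5 = 190.9 mg/h

(a) 7850 mg; (b) 191 mg/h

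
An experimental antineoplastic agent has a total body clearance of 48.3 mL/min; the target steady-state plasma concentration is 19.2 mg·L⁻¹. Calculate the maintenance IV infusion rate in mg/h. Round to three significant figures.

55.6 mg/h

Convert clearance: 48.3 mL/min × 60 min/h ÷ 1000 mL/L = 2.898 L/h
Rate = CL × Css = 2.898 × 19.2 = 55.64 mg/h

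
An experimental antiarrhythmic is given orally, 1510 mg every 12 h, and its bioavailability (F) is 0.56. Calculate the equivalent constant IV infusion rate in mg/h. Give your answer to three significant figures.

70.5 mg/h

Equivalent systemic input: infusion rate = F·D/τ.
Rate = 0.56 × 1510 / 12 = 70.47 mg/h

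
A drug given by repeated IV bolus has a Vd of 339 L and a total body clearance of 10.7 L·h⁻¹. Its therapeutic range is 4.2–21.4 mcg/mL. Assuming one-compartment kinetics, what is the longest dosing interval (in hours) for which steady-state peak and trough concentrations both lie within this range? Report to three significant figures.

51.6 h

k = CL / Vd = 10.70 / 339.0 = 0.03156 h⁻¹
Between IV bolus doses, concentration decays as C = C₀·e^(−kτ), so C_peak/C_trough = e^(kτ).
τ_max = ln(C_peak/C_trough) / k = ln(21.4/4.2) / 0.03156 = 1.628 / 0.03156 = 51.58 h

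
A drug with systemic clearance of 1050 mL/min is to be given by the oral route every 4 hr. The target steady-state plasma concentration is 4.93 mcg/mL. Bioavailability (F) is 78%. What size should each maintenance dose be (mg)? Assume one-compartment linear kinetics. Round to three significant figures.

Convert clearance: 1050 mL/min × 60 min/h ÷ 1000 mL/L = 63.00 L/h
At steady state, dose per interval replaces the amount cleared in that interval: F·D/τ = CL·Css.
D = CL × Css × τ / F = 63.00 × 4.93 × 4 / 0.78 = 1593 mg

1590 mg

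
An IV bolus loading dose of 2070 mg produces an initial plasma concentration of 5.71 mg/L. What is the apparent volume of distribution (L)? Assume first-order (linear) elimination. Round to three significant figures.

Immediately after an IV bolus, C₀ = Dose / Vd, so Vd = Dose / C₀.
Vd = 2070 / 5.71 = 362.5 L

363 L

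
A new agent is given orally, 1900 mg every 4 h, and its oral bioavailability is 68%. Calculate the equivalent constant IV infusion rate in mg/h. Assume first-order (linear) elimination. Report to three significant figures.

Equivalent systemic input: infusion rate = F·D/τ.
Rate = 0.68 × 1900 / 4 = 323.0 mg/h

323 mg/h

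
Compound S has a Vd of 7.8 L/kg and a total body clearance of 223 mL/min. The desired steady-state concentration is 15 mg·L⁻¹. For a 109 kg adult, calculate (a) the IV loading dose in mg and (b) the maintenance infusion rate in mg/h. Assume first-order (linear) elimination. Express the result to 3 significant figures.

Vd = 7.8 L/kg × 109 kg = 850.2 L
Loading: fill Vd to C_target → 850.2 L × 15 mg/L = 12750 mg
Convert clearance: 223 mL/min × 60 min/h ÷ 1000 mL/L = 13.38 L/h
Maintenance: replace elimination → rate = CL × Css = 13.38 × 15 = 200.7 mg/h

(a) 12800 mg; (b) 201 mg/h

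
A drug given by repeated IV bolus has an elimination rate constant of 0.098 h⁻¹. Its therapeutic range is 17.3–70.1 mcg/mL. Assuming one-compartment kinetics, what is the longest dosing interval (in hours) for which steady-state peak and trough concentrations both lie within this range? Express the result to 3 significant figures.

14.3 h

Between IV bolus doses, concentration decays as C = C₀·e^(−kτ), so C_peak/C_trough = e^(kτ).
τ_max = ln(C_peak/C_trough) / k = ln(70.1/17.3) / 0.09800 = 1.399 / 0.09800 = 14.28 h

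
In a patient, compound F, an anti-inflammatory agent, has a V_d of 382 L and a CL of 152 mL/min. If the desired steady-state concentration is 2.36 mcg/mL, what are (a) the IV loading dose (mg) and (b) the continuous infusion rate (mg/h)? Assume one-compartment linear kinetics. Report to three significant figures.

Loading: fill Vd to C_target → 382.0 L × 2.36 mg/L = 901.5 mg
CL = 152 mL/min = 152 × 0.06 = 9.120 L/h
Maintenance infusion rate = CL × Css = 9.120 × 2.36 = 21.52 mg/h

(a) 902 mg; (b) 21.5 mg/h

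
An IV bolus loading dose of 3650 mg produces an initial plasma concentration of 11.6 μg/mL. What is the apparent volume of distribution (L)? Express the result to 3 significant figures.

Immediately after an IV bolus, C₀ = Dose / Vd, so Vd = Dose / C₀.
Vd = 3650 / 11.6 = 314.7 L

315 L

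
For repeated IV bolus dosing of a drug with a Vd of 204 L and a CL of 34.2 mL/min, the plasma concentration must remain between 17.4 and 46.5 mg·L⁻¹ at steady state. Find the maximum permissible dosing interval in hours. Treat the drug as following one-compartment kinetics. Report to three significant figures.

CL = 34.2 mL/min × 60/1000 = 2.052 L/h
k = CL / Vd = 2.052 / 204.0 = 0.01006 h⁻¹
Between IV bolus doses, concentration decays as C = C₀·e^(−kτ), so C_peak/C_trough = e^(kτ).
τ_max = ln(C_peak/C_trough) / k = ln(46.5/17.4) / 0.01006 = 0.9830 / 0.01006 = 97.71 h

97.7 h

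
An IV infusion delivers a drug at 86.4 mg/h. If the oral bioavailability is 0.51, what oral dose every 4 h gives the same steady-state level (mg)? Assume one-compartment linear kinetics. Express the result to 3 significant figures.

678 mg

To maintain the same Css, the systemic dosing rate must be unchanged: F·D/τ = infusion rate.
D = rate × τ / F = 86.4 × 4 / 0.51 = 677.6 mg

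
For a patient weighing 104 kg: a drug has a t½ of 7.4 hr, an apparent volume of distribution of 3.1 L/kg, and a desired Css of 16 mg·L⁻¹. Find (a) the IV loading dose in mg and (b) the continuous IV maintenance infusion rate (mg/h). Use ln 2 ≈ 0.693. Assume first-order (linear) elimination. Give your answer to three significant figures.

Vd(total) = 104 kg × 3.1 L/kg = 322.4 L
LD = Vd × C = 322.4 × 16 = 5158 mg
CL = 0.693 × Vd / t½ = 0.693 × 322.4 / 7.4 = 30.19 L/h
Infusion rate = CL × Css = 30.19 × 16 = 483.0 mg/h

(a) 5160 mg; (b) 483 mg/h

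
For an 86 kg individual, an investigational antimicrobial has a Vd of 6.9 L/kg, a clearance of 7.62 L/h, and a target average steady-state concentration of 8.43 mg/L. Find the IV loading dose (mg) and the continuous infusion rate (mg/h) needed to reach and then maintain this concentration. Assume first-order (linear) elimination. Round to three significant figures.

Vd(total) = 86 kg × 6.9 L/kg = 593.4 L
LD = Vd · C_target = 593.4 × 8.43 = 5002 mg
Maintenance: replace elimination → rate = CL × Css = 7.620 × 8.43 = 64.24 mg/h

(a) 5000 mg; (b) 64.2 mg/h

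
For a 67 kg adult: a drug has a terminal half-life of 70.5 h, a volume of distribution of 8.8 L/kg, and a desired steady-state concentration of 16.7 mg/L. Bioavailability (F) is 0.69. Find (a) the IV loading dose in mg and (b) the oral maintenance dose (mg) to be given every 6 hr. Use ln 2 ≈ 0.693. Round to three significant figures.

Total Vd = 8.8 × 67 = 589.6 L
LD = Vd × C = 589.6 × 16.7 = 9846 mg
CL = 0.693 × Vd / t½ = 0.693 × 589.6 / 70.5 = 5.796 L/h
D = CL × Css × τ / F = 5.796 × 16.7 × 6 / 0.69 = 841.7 mg

(a) 9850 mg; (b) 842 mg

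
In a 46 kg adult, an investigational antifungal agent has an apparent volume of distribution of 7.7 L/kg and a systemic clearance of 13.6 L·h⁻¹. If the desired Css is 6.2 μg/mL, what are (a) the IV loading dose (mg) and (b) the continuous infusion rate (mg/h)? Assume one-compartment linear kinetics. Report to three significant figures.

(a) 2200 mg; (b) 84.3 mg/h

Vd = 7.7 L/kg × 46 kg = 354.2 L
Loading: fill Vd to C_target → 354.2 L × 6.2 mg/L = 2196 mg
Infusion rate = 13.60 L/h × 6.2 mg/L = 84.32 mg/h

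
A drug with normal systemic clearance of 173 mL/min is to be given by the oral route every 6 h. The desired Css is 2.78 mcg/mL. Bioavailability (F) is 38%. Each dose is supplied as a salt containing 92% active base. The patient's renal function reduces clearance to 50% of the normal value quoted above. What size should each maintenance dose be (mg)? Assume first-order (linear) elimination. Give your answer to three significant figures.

CL = 173 mL/min × 60/1000 = 10.38 L/h
Patient clearance = 0.5 × 10.38 = 5.190 L/h
D = CL × Css × τ / F / S = 5.190 × 2.78 × 6 / 0.38 / 0.92 = 247.6 mg

248 mg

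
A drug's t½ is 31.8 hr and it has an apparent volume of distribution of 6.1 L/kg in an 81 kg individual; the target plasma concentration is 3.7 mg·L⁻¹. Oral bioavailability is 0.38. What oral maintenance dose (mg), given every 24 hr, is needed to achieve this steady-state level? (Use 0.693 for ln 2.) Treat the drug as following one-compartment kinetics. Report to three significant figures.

2520 mg

Vd = 6.1 L/kg × 81 kg = 494.1 L
CL = 0.693 × Vd / t½ = 0.693 × 494.1 / 31.8 = 10.77 L/h
D = CL × Css × τ / F = 10.77 × 3.7 × 24 / 0.38 = 2517 mg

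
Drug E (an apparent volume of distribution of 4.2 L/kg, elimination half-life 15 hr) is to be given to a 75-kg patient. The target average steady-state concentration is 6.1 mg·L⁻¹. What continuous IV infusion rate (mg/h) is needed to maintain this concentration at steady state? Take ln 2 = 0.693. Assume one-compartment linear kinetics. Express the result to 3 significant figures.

Total Vd = 4.2 × 75 = 315.0 L
k = 0.693/15 = 0.04620 h⁻¹, so CL = k·Vd = 0.04620 × 315.0 = 14.55 L/h
Infusion rate = CL × Css = 14.55 × 6.1 = 88.76 mg/h

88.8 mg/h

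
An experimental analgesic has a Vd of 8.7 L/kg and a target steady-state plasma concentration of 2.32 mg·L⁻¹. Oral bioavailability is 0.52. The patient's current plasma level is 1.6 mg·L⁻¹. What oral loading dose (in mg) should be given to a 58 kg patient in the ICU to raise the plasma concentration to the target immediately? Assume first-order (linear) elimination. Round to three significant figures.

Vd(total) = 58 kg × 8.7 L/kg = 504.6 L
The loading dose fills Vd to the target concentration.
Concentration deficit ΔC = 2.32 − 1.6 = 0.7200 mg/L
LD = Vd × ΔC / F = 504.6 × 0.7200 / 0.52 = 698.7 mg

699 mg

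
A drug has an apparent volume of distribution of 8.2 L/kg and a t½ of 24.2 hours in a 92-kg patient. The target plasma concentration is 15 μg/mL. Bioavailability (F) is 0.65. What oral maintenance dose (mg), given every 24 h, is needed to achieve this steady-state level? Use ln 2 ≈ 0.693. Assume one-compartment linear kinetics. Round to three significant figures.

12000 mg

Total Vd = 8.2 × 92 = 754.4 L
CL = ln 2 · Vd / t½ = 0.693 × 754.4 / 24.2 = 21.60 L/h
D = CL × Css × τ / F = 21.60 × 15 × 24 / 0.65 = 11960 mg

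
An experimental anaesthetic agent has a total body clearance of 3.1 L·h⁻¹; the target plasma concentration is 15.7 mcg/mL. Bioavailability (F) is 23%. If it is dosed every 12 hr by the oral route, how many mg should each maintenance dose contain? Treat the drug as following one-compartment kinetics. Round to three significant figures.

D = CL × Css × τ / F = 3.100 × 15.7 × 12 / 0.23 = 2539 mg

2540 mg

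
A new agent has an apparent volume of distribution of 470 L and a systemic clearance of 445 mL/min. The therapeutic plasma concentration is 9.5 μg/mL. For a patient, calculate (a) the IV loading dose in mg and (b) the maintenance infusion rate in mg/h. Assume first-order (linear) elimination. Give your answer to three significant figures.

LD = Vd · C_target = 470.0 × 9.5 = 4465 mg
Convert clearance: 445 mL/min × 60 min/h ÷ 1000 mL/L = 26.70 L/h
Maintenance: replace elimination → rate = CL × Css = 26.70 × 9.5 = 253.7 mg/h

(a) 4470 mg; (b) 254 mg/h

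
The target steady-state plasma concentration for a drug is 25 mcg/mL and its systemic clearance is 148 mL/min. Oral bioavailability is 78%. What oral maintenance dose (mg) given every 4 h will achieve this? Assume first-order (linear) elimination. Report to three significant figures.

1140 mg

Convert clearance: 148 mL/min × 60 min/h ÷ 1000 mL/L = 8.880 L/h
D = CL × Css × τ / F = 8.880 × 25 × 4 / 0.78 = 1138 mg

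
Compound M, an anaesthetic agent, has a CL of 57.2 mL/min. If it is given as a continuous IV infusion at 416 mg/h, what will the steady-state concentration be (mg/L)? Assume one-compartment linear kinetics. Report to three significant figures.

121 mg/L

CL = 57.2 mL/min × 60/1000 = 3.432 L/h
Css = rate / CL = 416 / 3.432 = 121.2 mg/L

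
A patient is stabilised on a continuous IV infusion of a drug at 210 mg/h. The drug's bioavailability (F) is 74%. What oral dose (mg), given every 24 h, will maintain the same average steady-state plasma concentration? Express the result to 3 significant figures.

To maintain the same Css, the systemic dosing rate must be unchanged: F·D/τ = infusion rate.
D = rate × τ / F = 210 × 24 / 0.74 = 6811 mg

6810 mg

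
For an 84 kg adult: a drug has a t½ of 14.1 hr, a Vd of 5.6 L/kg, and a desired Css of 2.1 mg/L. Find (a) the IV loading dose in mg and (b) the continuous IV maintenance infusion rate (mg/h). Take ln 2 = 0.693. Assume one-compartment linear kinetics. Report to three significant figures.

Total Vd = 5.6 × 84 = 470.4 L
LD = Vd × C = 470.4 × 2.1 = 987.8 mg
CL = 0.693 × Vd / t½ = 0.693 × 470.4 / 14.1 = 23.12 L/h
Infusion rate = CL × Css = 23.12 × 2.1 = 48.55 mg/h

(a) 988 mg; (b) 48.6 mg/h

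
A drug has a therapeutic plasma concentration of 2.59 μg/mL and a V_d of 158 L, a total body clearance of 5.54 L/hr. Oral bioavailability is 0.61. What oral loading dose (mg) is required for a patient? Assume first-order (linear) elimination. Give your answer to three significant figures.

LD = Vd × C / F = 158.0 × 2.590 / 0.61 = 670.9 mg

671 mg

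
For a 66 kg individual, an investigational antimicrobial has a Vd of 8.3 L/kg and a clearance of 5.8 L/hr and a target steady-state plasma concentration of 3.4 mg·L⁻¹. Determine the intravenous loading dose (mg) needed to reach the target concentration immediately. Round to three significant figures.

1860 mg

Vd = 8.3 L/kg × 66 kg = 547.8 L
LD = Vd × C = 547.8 × 3.400 = 1863 mg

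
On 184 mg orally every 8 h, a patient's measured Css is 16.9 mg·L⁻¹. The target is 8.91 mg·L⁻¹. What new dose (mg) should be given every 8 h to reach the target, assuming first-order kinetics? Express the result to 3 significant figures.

97.0 mg

For first-order elimination, Css ∝ F·D/(CL·τ); F and CL are unchanged, so Css ∝ D/τ.
D₂ = D₁ × (Css,target / Css,current) = 184 × 8.91/16.9 = 97.01 mg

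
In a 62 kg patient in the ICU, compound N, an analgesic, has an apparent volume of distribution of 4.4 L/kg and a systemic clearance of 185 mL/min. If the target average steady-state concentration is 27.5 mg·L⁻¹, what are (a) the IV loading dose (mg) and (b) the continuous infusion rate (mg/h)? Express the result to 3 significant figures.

(a) 7500 mg; (b) 305 mg/h

Vd = 4.4 L/kg × 62 kg = 272.8 L
Loading: fill Vd to C_target → 272.8 L × 27.5 mg/L = 7502 mg
CL = 185 mL/min × 60/1000 = 11.10 L/h
Infusion rate = 11.10 L/h × 27.5 mg/L = 305.3 mg/h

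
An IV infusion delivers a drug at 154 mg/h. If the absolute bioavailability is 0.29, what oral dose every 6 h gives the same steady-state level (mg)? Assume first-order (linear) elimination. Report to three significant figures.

3190 mg

To maintain the same Css, the systemic dosing rate must be unchanged: F·D/τ = infusion rate.
D = rate × τ / F = 154 × 6 / 0.29 = 3186 mg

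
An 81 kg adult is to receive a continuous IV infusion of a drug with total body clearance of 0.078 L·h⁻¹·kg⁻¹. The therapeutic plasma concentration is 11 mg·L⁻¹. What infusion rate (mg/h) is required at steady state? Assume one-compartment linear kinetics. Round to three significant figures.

CL = 0.078 L·h⁻¹·kg⁻¹ × 81 kg = 6.318 L/h
At steady state, infusion rate equals elimination rate: rate in = CL × Css.
Infusion rate = CL · Css = 6.318 L/h × 11 mg/L = 69.50 mg/h

69.5 mg/h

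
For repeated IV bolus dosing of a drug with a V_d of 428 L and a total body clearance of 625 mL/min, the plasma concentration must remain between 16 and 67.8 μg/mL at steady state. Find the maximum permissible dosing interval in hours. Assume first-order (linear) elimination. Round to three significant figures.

16.5 h

Convert clearance: 625 mL/min × 60 min/h ÷ 1000 mL/L = 37.50 L/h
k = CL / Vd = 37.50 / 428.0 = 0.08762 h⁻¹
Between IV bolus doses, concentration decays as C = C₀·e^(−kτ), so C_peak/C_trough = e^(kτ).
τ_max = ln(C_peak/C_trough) / k = ln(67.8/16) / 0.08762 = 1.444 / 0.08762 = 16.48 h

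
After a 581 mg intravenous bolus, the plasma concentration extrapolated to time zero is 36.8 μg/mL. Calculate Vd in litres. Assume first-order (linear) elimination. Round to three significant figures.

15.8 L

Immediately after an IV bolus, C₀ = Dose / Vd, so Vd = Dose / C₀.
Vd = 581 / 36.8 = 15.79 L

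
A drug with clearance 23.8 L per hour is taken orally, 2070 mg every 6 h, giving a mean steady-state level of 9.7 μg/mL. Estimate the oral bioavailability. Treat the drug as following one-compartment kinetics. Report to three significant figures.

F·D/τ = CL·Css at steady state → F = CL·Css·τ / D.
F = 23.8 × 9.7 × 6 / 2070 = 0.669

0.669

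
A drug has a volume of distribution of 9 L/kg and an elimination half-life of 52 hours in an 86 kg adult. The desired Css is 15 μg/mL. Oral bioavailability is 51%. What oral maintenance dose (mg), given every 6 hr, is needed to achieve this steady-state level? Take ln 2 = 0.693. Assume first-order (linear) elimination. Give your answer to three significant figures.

1820 mg

Vd(total) = 86 kg × 9 L/kg = 774.0 L
k = 0.693/52 = 0.01333 h⁻¹, so CL = k·Vd = 0.01333 × 774.0 = 10.32 L/h
D = CL × Css × τ / F = 10.32 × 15 × 6 / 0.51 = 1821 mg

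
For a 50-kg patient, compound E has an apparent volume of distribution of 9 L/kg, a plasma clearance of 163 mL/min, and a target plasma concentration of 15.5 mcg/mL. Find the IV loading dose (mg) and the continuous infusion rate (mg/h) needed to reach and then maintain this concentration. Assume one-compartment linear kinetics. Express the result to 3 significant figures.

Total Vd = 9 × 50 = 450.0 L
LD = Vd · C_target = 450.0 × 15.5 = 6975 mg
CL = 163 mL/min = 163 × 0.06 = 9.780 L/h
Maintenance infusion rate = CL × Css = 9.780 × 15.5 = 151.6 mg/h

(a) 6980 mg; (b) 152 mg/h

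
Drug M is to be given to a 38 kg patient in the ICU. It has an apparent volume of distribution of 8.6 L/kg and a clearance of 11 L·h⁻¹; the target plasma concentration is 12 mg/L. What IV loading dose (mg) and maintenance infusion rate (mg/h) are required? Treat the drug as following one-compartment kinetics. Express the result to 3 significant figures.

Vd(total) = 38 kg × 8.6 L/kg = 326.8 L
Loading dose = Vd × C = 326.8 × 12 = 3922 mg
Maintenance: replace elimination → rate = CL × Css = 11.00 × 12 = 132.0 mg/h

(a) 3920 mg; (b) 132 mg/h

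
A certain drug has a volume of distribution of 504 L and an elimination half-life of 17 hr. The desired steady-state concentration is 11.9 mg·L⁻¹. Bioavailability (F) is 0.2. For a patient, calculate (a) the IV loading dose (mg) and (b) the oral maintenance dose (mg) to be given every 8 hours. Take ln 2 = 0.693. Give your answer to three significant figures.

(a) 6000 mg; (b) 9780 mg

LD = Vd × C = 504.0 × 11.9 = 5998 mg
CL = 0.693 × Vd / t½ = 0.693 × 504.0 / 17 = 20.55 L/h
D = CL × Css × τ / F = 20.55 × 11.9 × 8 / 0.2 = 9782 mg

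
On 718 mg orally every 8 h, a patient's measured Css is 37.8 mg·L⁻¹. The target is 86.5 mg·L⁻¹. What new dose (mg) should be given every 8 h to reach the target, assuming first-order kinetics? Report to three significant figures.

For first-order elimination, Css ∝ F·D/(CL·τ); F and CL are unchanged, so Css ∝ D/τ.
D₂ = D₁ × (Css,target / Css,current) = 718 × 86.5/37.8 = 1643 mg

1640 mg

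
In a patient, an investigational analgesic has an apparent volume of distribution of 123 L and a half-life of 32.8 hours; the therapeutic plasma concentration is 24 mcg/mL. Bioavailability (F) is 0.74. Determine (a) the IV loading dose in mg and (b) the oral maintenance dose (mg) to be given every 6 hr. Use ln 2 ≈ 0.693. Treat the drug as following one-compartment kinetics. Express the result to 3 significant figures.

(a) 2950 mg; (b) 506 mg

LD = Vd × C = 123.0 × 24 = 2952 mg
CL = 0.693 × Vd / t½ = 0.693 × 123.0 / 32.8 = 2.599 L/h
D = CL × Css × τ / F = 2.599 × 24 × 6 / 0.74 = 505.8 mg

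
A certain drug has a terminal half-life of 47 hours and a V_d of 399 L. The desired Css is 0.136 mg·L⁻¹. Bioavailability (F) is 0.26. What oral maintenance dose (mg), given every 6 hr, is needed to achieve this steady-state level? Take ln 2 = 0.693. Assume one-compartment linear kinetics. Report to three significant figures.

CL = ln 2 · Vd / t½ = 0.693 × 399.0 / 47 = 5.883 L/h
D = CL × Css × τ / F = 5.883 × 0.136 × 6 / 0.26 = 18.46 mg

18.5 mg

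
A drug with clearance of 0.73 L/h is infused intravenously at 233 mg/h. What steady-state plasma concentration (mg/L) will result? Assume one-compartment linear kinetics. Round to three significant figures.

319 mg/L

Css = rate / CL = 233 / 0.7300 = 319.2 mg/L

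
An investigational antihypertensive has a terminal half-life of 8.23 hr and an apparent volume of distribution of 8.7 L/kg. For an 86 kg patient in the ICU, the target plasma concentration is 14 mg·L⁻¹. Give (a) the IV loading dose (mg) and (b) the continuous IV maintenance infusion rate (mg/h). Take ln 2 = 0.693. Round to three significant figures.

Vd = 8.7 L/kg × 86 kg = 748.2 L
LD = Vd × C = 748.2 × 14 = 10470 mg
CL = 0.693 × Vd / t½ = 0.693 × 748.2 / 8.23 = 63.00 L/h
Infusion rate = CL × Css = 63.00 × 14 = 882.0 mg/h

(a) 10500 mg; (b) 882 mg/h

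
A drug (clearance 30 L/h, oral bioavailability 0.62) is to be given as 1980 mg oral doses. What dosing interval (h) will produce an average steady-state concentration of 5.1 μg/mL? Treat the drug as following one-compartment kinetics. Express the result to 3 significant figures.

8.02 h

F·D/τ = CL·Css → τ = F·D / (CL·Css).
τ = 0.62 × 1980 / (30 × 5.1) = 8.024 h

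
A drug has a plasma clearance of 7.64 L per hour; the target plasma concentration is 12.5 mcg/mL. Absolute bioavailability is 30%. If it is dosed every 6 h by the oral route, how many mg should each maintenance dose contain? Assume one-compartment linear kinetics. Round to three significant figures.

D = CL × Css × τ / F = 7.640 × 12.5 × 6 / 0.3 = 1910 mg

1910 mg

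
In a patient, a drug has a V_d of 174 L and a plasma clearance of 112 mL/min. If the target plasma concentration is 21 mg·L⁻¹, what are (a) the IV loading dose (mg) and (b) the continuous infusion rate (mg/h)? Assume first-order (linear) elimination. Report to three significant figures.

Loading: fill Vd to C_target → 174.0 L × 21 mg/L = 3654 mg
CL = 112 mL/min × 60/1000 = 6.720 L/h
Maintenance infusion rate = CL × Css = 6.720 × 21 = 141.1 mg/h

(a) 3650 mg; (b) 141 mg/h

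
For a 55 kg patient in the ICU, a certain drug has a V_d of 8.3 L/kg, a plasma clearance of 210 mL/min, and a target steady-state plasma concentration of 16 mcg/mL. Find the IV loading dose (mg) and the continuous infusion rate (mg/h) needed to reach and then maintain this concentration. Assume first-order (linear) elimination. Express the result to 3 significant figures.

(a) 7300 mg; (b) 202 mg/h

Total Vd = 8.3 × 55 = 456.5 L
Loading dose = Vd × C = 456.5 × 16 = 7304 mg
CL = 210 mL/min = 210 × 0.06 = 12.60 L/h
Maintenance: replace elimination → rate = CL × Css = 12.60 × 16 = 201.6 mg/h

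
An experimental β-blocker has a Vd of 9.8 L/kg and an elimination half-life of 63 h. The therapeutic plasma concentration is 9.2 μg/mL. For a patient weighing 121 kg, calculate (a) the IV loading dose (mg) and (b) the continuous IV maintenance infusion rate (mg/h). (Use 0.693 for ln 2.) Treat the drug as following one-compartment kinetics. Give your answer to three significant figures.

(a) 10900 mg; (b) 120 mg/h

Vd = 9.8 L/kg × 121 kg = 1186 L
LD = Vd × C = 1186 × 9.2 = 10910 mg
CL = 0.693 × Vd / t½ = 0.693 × 1186 / 63 = 13.05 L/h
Infusion rate = CL × Css = 13.05 × 9.2 = 120.1 mg/h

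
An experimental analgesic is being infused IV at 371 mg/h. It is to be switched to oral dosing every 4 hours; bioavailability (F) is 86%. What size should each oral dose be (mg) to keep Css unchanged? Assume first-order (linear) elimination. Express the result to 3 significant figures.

To maintain the same Css, the systemic dosing rate must be unchanged: F·D/τ = infusion rate.
D = rate × τ / F = 371 × 4 / 0.86 = 1726 mg

1730 mg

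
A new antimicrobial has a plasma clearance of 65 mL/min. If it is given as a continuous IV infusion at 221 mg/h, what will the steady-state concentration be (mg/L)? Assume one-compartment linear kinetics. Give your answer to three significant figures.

56.7 mg/L

Convert clearance: 65 mL/min × 60 min/h ÷ 1000 mL/L = 3.900 L/h
Css = rate / CL = 221 / 3.900 = 56.67 mg/L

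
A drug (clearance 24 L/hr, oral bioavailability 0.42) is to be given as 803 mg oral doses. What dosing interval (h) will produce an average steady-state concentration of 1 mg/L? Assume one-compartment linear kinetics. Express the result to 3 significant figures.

F·D/τ = CL·Css → τ = F·D / (CL·Css).
τ = 0.42 × 803 / (24 × 1) = 14.05 h

14.1 h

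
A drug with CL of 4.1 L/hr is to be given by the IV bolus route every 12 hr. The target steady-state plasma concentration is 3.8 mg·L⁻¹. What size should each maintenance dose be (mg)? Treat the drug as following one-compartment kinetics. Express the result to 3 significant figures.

D = CL × Css × τ = 4.100 × 3.8 × 12 = 187.0 mg

187 mg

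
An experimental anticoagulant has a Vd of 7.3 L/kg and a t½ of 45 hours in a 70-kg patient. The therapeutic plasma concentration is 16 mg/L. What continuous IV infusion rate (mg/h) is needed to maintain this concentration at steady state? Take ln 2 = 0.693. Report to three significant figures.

126 mg/h

Vd(total) = 70 kg × 7.3 L/kg = 511.0 L
CL = ln 2 · Vd / t½ = 0.693 × 511.0 / 45 = 7.869 L/h
Infusion rate = CL × Css = 7.869 × 16 = 125.9 mg/h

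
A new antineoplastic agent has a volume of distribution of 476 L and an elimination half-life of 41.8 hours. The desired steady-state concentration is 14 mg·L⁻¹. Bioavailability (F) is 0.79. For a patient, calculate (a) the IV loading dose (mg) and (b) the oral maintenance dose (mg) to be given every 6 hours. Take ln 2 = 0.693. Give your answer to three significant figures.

(a) 6660 mg; (b) 839 mg

LD = Vd × C = 476.0 × 14 = 6664 mg
CL = 0.693 × Vd / t½ = 0.693 × 476.0 / 41.8 = 7.892 L/h
D = CL × Css × τ / F = 7.892 × 14 × 6 / 0.79 = 839.1 mg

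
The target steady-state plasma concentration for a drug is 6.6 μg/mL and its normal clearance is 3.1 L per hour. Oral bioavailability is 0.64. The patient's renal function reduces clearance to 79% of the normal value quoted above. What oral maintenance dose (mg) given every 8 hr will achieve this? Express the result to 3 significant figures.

Patient clearance = 0.79 × 3.100 = 2.449 L/h
D = CL × Css × τ / F = 2.449 × 6.6 × 8 / 0.64 = 202.0 mg

202 mg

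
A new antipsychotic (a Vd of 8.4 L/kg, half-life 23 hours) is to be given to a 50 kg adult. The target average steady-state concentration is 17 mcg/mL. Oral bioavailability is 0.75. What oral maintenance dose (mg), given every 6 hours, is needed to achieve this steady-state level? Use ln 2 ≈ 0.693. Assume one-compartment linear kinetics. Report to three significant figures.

Total Vd = 8.4 × 50 = 420.0 L
k = 0.693/23 = 0.03013 h⁻¹, so CL = k·Vd = 0.03013 × 420.0 = 12.65 L/h
D = CL × Css × τ / F = 12.65 × 17 × 6 / 0.75 = 1720 mg

1720 mg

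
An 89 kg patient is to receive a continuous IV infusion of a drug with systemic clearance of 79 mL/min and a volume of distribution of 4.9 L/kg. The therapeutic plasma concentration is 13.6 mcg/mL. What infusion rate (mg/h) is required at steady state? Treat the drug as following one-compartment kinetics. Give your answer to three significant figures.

64.5 mg/h

CL = 79 mL/min × 60/1000 = 4.740 L/h
Vd does not affect the maintenance rate; only clearance governs steady-state input.
Rate = CL × Css = 4.740 × 13.6 = 64.46 mg/h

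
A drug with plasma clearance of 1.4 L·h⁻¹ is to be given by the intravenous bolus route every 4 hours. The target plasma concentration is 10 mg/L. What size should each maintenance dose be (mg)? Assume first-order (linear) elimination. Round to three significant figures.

56.0 mg

D = CL × Css × τ = 1.400 × 10 × 4 = 56.00 mg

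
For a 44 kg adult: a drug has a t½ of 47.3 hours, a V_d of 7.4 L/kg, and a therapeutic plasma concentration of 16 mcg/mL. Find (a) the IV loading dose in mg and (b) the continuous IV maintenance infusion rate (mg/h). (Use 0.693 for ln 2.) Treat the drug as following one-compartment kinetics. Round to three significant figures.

(a) 5210 mg; (b) 76.3 mg/h

Total Vd = 7.4 × 44 = 325.6 L
LD = Vd × C = 325.6 × 16 = 5210 mg
CL = 0.693 × Vd / t½ = 0.693 × 325.6 / 47.3 = 4.770 L/h
Infusion rate = CL × Css = 4.770 × 16 = 76.32 mg/h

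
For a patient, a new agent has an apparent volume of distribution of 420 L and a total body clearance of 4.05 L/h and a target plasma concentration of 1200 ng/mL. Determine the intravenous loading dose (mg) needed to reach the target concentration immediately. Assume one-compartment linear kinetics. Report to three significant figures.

C = 1200 ng/mL = 1.200 mg/L
LD = Vd × C = 420.0 × 1.200 = 504.0 mg

504 mg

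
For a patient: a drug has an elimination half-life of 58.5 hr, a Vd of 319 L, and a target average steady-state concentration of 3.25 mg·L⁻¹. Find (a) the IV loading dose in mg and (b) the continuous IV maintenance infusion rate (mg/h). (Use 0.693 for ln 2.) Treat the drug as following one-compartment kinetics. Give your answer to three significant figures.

(a) 1040 mg; (b) 12.3 mg/h

LD = Vd × C = 319.0 × 3.25 = 1037 mg
CL = 0.693 × Vd / t½ = 0.693 × 319.0 / 58.5 = 3.779 L/h
Infusion rate = CL × Css = 3.779 × 3.25 = 12.28 mg/h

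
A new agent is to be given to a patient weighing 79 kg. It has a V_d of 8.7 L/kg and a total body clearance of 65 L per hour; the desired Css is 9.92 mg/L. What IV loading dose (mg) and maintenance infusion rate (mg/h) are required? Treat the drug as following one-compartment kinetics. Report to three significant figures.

(a) 6820 mg; (b) 645 mg/h

Total Vd = 8.7 × 79 = 687.3 L
Loading dose = Vd × C = 687.3 × 9.92 = 6818 mg
Infusion rate = 65.00 L/h × 9.92 mg/L = 644.8 mg/h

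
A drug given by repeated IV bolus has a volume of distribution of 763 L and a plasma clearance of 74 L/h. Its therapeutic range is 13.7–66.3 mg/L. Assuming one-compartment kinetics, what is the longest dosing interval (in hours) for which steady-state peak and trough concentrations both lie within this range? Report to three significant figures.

16.3 h

k = CL / Vd = 74.00 / 763.0 = 0.09699 h⁻¹
Between IV bolus doses, concentration decays as C = C₀·e^(−kτ), so C_peak/C_trough = e^(kτ).
τ_max = ln(C_peak/C_trough) / k = ln(66.3/13.7) / 0.09699 = 1.577 / 0.09699 = 16.26 h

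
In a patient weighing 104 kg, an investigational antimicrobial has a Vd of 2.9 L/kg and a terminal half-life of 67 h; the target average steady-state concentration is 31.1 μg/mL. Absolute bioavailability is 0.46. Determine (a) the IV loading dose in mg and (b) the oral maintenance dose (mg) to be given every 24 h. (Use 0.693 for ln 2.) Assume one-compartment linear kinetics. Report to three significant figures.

(a) 9380 mg; (b) 5060 mg

Total Vd = 2.9 × 104 = 301.6 L
LD = Vd × C = 301.6 × 31.1 = 9380 mg
CL = 0.693 × Vd / t½ = 0.693 × 301.6 / 67 = 3.120 L/h
D = CL × Css × τ / F = 3.120 × 31.1 × 24 / 0.46 = 5063 mg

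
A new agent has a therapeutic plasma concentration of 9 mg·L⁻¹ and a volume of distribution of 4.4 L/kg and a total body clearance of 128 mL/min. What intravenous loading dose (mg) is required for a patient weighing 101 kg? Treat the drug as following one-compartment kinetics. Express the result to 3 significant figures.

4000 mg

Vd(total) = 101 kg × 4.4 L/kg = 444.4 L
The loading dose fills Vd to the target concentration; clearance is irrelevant here.
LD = Vd × C = 444.4 × 9.000 = 4000 mg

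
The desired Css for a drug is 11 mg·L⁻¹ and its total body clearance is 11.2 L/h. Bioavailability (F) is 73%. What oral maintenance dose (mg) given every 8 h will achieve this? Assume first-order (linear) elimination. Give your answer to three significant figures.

At steady state, dose per interval replaces the amount cleared in that interval: F·D/τ = CL·Css.
D = CL × Css × τ / F = 11.20 × 11 × 8 / 0.73 = 1350 mg

1350 mg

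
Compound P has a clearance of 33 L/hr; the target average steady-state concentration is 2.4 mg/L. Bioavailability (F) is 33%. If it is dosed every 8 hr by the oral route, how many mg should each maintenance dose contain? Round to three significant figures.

D = CL × Css × τ / F = 33.00 × 2.4 × 8 / 0.33 = 1920 mg

1920 mg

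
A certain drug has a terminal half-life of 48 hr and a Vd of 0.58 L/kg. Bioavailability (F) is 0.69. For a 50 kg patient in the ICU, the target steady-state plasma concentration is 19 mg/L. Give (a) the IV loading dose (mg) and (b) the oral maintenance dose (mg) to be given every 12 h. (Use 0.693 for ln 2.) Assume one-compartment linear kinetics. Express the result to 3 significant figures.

Vd = 0.58 L/kg × 50 kg = 29.00 L
LD = Vd × C = 29.00 × 19 = 551.0 mg
CL = 0.693 × Vd / t½ = 0.693 × 29.00 / 48 = 0.4187 L/h
D = CL × Css × τ / F = 0.4187 × 19 × 12 / 0.69 = 138.4 mg

(a) 551 mg; (b) 138 mg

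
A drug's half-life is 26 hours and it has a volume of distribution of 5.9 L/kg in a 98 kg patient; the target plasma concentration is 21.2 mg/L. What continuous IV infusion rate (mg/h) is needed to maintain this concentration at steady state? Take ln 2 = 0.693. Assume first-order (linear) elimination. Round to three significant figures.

Vd = 5.9 L/kg × 98 kg = 578.2 L
CL = 0.693 × Vd / t½ = 0.693 × 578.2 / 26 = 15.41 L/h
Infusion rate = CL × Css = 15.41 × 21.2 = 326.7 mg/h

327 mg/h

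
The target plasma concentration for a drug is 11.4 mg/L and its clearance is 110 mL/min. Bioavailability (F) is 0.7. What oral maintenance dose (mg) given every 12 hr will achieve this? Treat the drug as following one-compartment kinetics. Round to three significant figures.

Convert clearance: 110 mL/min × 60 min/h ÷ 1000 mL/L = 6.600 L/h
D = CL × Css × τ / F = 6.600 × 11.4 × 12 / 0.7 = 1290 mg

1290 mg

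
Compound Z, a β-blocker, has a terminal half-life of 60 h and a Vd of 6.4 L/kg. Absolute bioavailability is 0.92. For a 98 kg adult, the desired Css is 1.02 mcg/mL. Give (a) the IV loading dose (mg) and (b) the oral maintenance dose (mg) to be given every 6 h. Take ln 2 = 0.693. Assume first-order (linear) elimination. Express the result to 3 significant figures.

Total Vd = 6.4 × 98 = 627.2 L
LD = Vd × C = 627.2 × 1.02 = 639.7 mg
CL = 0.693 × Vd / t½ = 0.693 × 627.2 / 60 = 7.244 L/h
D = CL × Css × τ / F = 7.244 × 1.02 × 6 / 0.92 = 48.19 mg

(a) 640 mg; (b) 48.2 mg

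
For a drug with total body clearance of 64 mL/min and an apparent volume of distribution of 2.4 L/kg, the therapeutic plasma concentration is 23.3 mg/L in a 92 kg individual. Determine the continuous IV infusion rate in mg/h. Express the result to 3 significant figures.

89.5 mg/h

CL = 64 mL/min = 64 × 0.06 = 3.840 L/h
Rate = CL × Css = 3.840 × 23.3 = 89.47 mg/h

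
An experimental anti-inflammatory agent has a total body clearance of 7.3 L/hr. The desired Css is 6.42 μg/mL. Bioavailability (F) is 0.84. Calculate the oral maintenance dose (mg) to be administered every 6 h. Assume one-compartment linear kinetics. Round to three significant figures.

D = CL × Css × τ / F = 7.300 × 6.42 × 6 / 0.84 = 334.8 mg

335 mg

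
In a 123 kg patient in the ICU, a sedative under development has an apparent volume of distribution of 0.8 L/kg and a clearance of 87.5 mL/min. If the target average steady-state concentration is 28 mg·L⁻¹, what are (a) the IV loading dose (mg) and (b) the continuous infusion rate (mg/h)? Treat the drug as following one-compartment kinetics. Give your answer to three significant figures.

(a) 2760 mg; (b) 147 mg/h

Total Vd = 0.8 × 123 = 98.40 L
LD = Vd · C_target = 98.40 × 28 = 2755 mg
Convert clearance: 87.5 mL/min × 60 min/h ÷ 1000 mL/L = 5.250 L/h
Infusion rate = 5.250 L/h × 28 mg/L = 147.0 mg/h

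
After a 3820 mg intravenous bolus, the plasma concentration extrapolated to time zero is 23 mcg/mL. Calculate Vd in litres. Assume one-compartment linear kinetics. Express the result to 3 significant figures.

Immediately after an IV bolus, C₀ = Dose / Vd, so Vd = Dose / C₀.
Vd = 3820 / 23 = 166.1 L

166 L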